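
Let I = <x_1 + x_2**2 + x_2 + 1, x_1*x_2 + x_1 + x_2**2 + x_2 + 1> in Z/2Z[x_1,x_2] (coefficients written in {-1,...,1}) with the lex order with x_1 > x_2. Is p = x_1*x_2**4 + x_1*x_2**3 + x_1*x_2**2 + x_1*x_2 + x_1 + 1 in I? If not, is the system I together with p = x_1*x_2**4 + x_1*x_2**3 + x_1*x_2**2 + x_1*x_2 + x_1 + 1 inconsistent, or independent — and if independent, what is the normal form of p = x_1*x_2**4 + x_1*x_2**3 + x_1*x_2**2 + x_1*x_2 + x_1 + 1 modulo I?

First compute the reduced Gröbner basis of I by Buchberger's algorithm.
f_1 = x_1 + x_2**2 + x_2 + 1, LT = x_1.
f_2 = x_1*x_2 + x_1 + x_2**2 + x_2 + 1, LT = x_1*x_2.

S(f_1,f_2): lcm = x_1*x_2. S = x_1 + x_2**3 + 1.
  reduce S modulo (f_1, f_2):
  remainder x_2**3 + x_2**2 + x_2 ≠ 0; add h_3 = x_2**3 + x_2**2 + x_2 to the basis.

The other S-polynomials (S(f_1,h_3), S(f_2,h_3)) all reduce to 0 modulo the current basis, so we have a Gröbner basis.
Inter-reduce: drop elements whose leading term is divisible by another's, tail-reduce, and make monic.
Reduced Gröbner basis: {x_1 + x_2**2 + x_2 + 1, x_2**3 + x_2**2 + x_2}.
Label its elements g_1 = x_1 + x_2**2 + x_2 + 1, g_2 = x_2**3 + x_2**2 + x_2.

Reduce p = x_1*x_2**4 + x_1*x_2**3 + x_1*x_2**2 + x_1*x_2 + x_1 + 1 modulo G:
  leading term x_1*x_2**4: subtract (x_2**4)·g_1 from x_1*x_2**4 + x_1*x_2**3 + x_1*x_2**2 + x_1*x_2 + x_1 + 1 → x_1*x_2**3 + x_1*x_2**2 + x_1*x_2 + x_1 + x_2**6 + x_2**5 + x_2**4 + 1
  leading term x_1*x_2**3: subtract (x_2**3)·g_1 from x_1*x_2**3 + x_1*x_2**2 + x_1*x_2 + x_1 + x_2**6 + x_2**5 + x_2**4 + 1 → x_1*x_2**2 + x_1*x_2 + x_1 + x_2**6 + x_2**3 + 1
  leading term x_1*x_2**2: subtract (x_2**2)·g_1 from x_1*x_2**2 + x_1*x_2 + x_1 + x_2**6 + x_2**3 + 1 → x_1*x_2 + x_1 + x_2**6 + x_2**4 + x_2**2 + 1
  leading term x_1*x_2: subtract (x_2)·g_1 from x_1*x_2 + x_1 + x_2**6 + x_2**4 + x_2**2 + 1 → x_1 + x_2**6 + x_2**4 + x_2**3 + x_2 + 1
  leading term x_1: subtract (1)·g_1 from x_1 + x_2**6 + x_2**4 + x_2**3 + x_2 + 1 → x_2**6 + x_2**4 + x_2**3 + x_2**2
  leading term x_2**6: subtract (x_2**3)·g_2 from x_2**6 + x_2**4 + x_2**3 + x_2**2 → x_2**5 + x_2**3 + x_2**2
  leading term x_2**5: subtract (x_2**2)·g_2 from x_2**5 + x_2**3 + x_2**2 → x_2**4 + x_2**2
  leading term x_2**4: subtract (x_2)·g_2 from x_2**4 + x_2**2 → x_2**3
  leading term x_2**3: subtract (1)·g_2 from x_2**3 → x_2**2 + x_2
  leading term x_2**2: no divisor's leading term divides it; move x_2**2 to the remainder.
  leading term x_2: no divisor's leading term divides it; move x_2 to the remainder.
  normal form = x_2**2 + x_2.
The normal form is nonzero, so p ∉ I. Since p minus its normal form lies in I, I + (p) = I + (r) where r = x_2**2 + x_2; decide whether this ideal is the whole ring.
Run Buchberger on G together with r (pairs among the g_i already reduce to 0 since G is a Gröbner basis):
g_1 = x_1 + x_2**2 + x_2 + 1, LT = x_1.
g_2 = x_2**3 + x_2**2 + x_2, LT = x_2**3.
r = x_2**2 + x_2, LT = x_2**2.

S(g_2,r): lcm = x_2**3. S = x_2.
  reduce S modulo (g_1, g_2, r):
  remainder x_2 ≠ 0; add m_4 = x_2 to the basis.

The other S-polynomials (S(g_1,g_2), S(g_1,r), S(g_1,m_4), S(g_2,m_4), S(r,m_4)) all reduce to 0 modulo the current basis, so we have a Gröbner basis.
Inter-reduce: drop elements whose leading term is divisible by another's, tail-reduce, and make monic.
Reduced Gröbner basis: {x_1 + 1, x_2}.
The reduced Gröbner basis of I + (p) is {x_1 + 1, x_2} ≠ {1}, a proper ideal, so the enlarged system stays consistent: p is independent of I, with normal form x_2**2 + x_2.

x_1*x_2**4 + x_1*x_2**3 + x_1*x_2**2 + x_1*x_2 + x_1 + 1 is independent of I; its normal form modulo I is x_2**2 + x_2.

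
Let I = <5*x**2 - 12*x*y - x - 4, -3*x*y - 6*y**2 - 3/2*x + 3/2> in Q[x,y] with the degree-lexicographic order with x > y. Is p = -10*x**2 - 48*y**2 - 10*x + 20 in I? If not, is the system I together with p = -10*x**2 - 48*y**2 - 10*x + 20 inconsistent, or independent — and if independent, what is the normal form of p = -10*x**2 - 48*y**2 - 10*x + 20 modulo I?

First compute the reduced Gröbner basis of I by Buchberger's algorithm.
f_1 = 5*x**2 - 12*x*y - x - 4, LT = x**2.
f_2 = -3*x*y - 6*y**2 - 3/2*x + 3/2, LT = x*y.

S(f_1,f_2): lcm = x**2*y. S = -22/5*x*y**2 - 1/2*x**2 - 1/5*x*y + 1/2*x - 4/5*y.
  leading term x*y**2: subtract (22/15*y)·f_2 from -22/5*x*y**2 - 1/2*x**2 - 1/5*x*y + 1/2*x - 4/5*y → 44/5*y**3 - 1/2*x**2 + 2*x*y + 1/2*x - 3*y
  leading term y**3: no divisor's leading term divides it; move 44/5*y**3 to the remainder.
  leading term x**2: subtract (-1/10)·f_1 from -1/2*x**2 + 2*x*y + 1/2*x - 3*y → 4/5*x*y + 2/5*x - 3*y - 2/5
  leading term x*y: subtract (-4/15)·f_2 from 4/5*x*y + 2/5*x - 3*y - 2/5 → -8/5*y**2 - 3*y
  leading term y**2: no divisor's leading term divides it; move -8/5*y**2 to the remainder.
  leading term y: no divisor's leading term divides it; move -3*y to the remainder.
  remainder 44/5*y**3 - 8/5*y**2 - 3*y ≠ 0; add h_3 = 44/5*y**3 - 8/5*y**2 - 3*y to the basis.

The other S-polynomials (S(f_1,h_3), S(f_2,h_3)) all reduce to 0 modulo the current basis, so we have a Gröbner basis.
Inter-reduce: drop elements whose leading term is divisible by another's, tail-reduce, and make monic.
Reduced Gröbner basis: {y**3 - 2/11*y**2 - 15/44*y, x**2 + 24/5*y**2 + x - 2, x*y + 2*y**2 + 1/2*x - 1/2}.
Label its elements g_1 = y**3 - 2/11*y**2 - 15/44*y, g_2 = x**2 + 24/5*y**2 + x - 2, g_3 = x*y + 2*y**2 + 1/2*x - 1/2.

Reduce p = -10*x**2 - 48*y**2 - 10*x + 20 modulo G:
  leading term x**2: subtract (-10)·g_2 from -10*x**2 - 48*y**2 - 10*x + 20 → 0
  normal form = 0.
Since the normal form is 0, p ∈ I.

-10*x**2 - 48*y**2 - 10*x + 20 lies in I (it reduces to 0).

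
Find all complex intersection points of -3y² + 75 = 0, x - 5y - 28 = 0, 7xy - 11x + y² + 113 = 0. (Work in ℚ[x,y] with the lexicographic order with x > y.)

{(3, -5)}

Compute a lex Gröbner basis by Buchberger's algorithm.
f_1 = -3y² + 75, LT = y².
f_2 = x - 5y - 28, LT = x.
f_3 = 7xy - 11x + y² + 113, LT = xy.

S(f_1,f_3): lcm = xy². S = 11/7xy - 25x - 1/7y³ - 113/7y.
  reduce S modulo (f_1, f_2, f_3):
  remainder -705/7y - 3525/7 ≠ 0; add h_4 = -705/7y - 3525/7 to the basis.

The other S-polynomials (S(f_1,f_2), S(f_2,f_3), S(f_1,h_4), S(f_2,h_4), S(f_3,h_4)) all reduce to 0 modulo the current basis, so we have a Gröbner basis.
Inter-reduce: drop elements whose leading term is divisible by another's, tail-reduce, and make monic.
Reduced Gröbner basis: {x - 3, y + 5}.

From the last basis element, y + 5 = 0, so y takes values in {-5}. Each choice, substituted upward through the basis, yields the corresponding point(s) of the solution set.
  y = -5: the earlier basis element becomes x - 3 = 0, giving x = 3 — point (3, -5).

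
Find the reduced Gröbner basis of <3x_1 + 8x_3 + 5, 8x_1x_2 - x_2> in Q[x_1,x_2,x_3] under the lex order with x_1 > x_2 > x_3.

f_1 = 3x_1 + 8x_3 + 5, LT = x_1.
f_2 = 8x_1x_2 - x_2, LT = x_1x_2.

S(f_1,f_2): lcm = x_1x_2. S = \tfrac{8}{3}x_2x_3 + \tfrac{43}{24}x_2.
  reduce S modulo (f_1, f_2):
  remainder \tfrac{8}{3}x_2x_3 + \tfrac{43}{24}x_2 ≠ 0; add g_3 = \tfrac{8}{3}x_2x_3 + \tfrac{43}{24}x_2 to the basis.

The other S-polynomials (S(f_1,g_3), S(f_2,g_3)) all reduce to 0 modulo the current basis, so we have a Gröbner basis.
Inter-reduce: drop elements whose leading term is divisible by another's, tail-reduce, and make monic.

G = {x_1 + \tfrac{8}{3}x_3 + \tfrac{5}{3}, x_2x_3 + \tfrac{43}{64}x_2}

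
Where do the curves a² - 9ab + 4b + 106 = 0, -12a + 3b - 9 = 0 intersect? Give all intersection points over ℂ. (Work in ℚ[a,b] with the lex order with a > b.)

{(-2, -5), (59/35, 341/35)}

Compute a lex Gröbner basis by Buchberger's algorithm.
f_1 = a² - 9ab + 4b + 106, LT = a².
f_2 = -12a + 3b - 9, LT = a.

S(f_1,f_2): lcm = a². S = -35/4ab - ¾a + 4b + 106.
  leading term ab: subtract (35/48b)·f_2 from -35/4ab - ¾a + 4b + 106 → -¾a - 35/16b² + 169/16b + 106
  leading term a: subtract (1/16)·f_2 from -¾a - 35/16b² + 169/16b + 106 → -35/16b² + 83/8b + 1705/16
  leading term b²: no divisor's leading term divides it; move -35/16b² to the remainder.
  leading term b: no divisor's leading term divides it; move 83/8b to the remainder.
  leading term 1: no divisor's leading term divides it; move 1705/16 to the remainder.
  remainder -35/16b² + 83/8b + 1705/16 ≠ 0; add h_3 = -35/16b² + 83/8b + 1705/16 to the basis.

The other S-polynomials (S(f_1,h_3), S(f_2,h_3)) all reduce to 0 modulo the current basis, so we have a Gröbner basis.
Inter-reduce: drop elements whose leading term is divisible by another's, tail-reduce, and make monic.
Reduced Gröbner basis: {a - ¼b + ¾, b² - 166/35b - 341/7}.

A lex Gröbner basis eliminates variables successively. Here b² - 166/35b - 341/7 depends only on b, with roots {-5, 341/35}; lifting each root through the earlier basis elements recovers the full solutions.
  b = -5: the earlier basis element becomes a + 2 = 0, giving a = -2 — point (-2, -5).
  b = 341/35: the earlier basis element becomes a - 59/35 = 0, giving a = 59/35 — point (59/35, 341/35).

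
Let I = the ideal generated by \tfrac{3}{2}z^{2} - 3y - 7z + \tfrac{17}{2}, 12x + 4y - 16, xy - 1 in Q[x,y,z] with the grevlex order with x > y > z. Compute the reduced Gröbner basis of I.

f_1 = \tfrac{3}{2}z^{2} - 3y - 7z + \tfrac{17}{2}, LT = z^{2}.
f_2 = 12x + 4y - 16, LT = x.
f_3 = xy - 1, LT = xy.

S(f_2,f_3): lcm = xy. S = \tfrac{1}{3}y^{2} - \tfrac{4}{3}y + 1.
  reduce S modulo (f_1, f_2, f_3):
  remainder \tfrac{1}{3}y^{2} - \tfrac{4}{3}y + 1 ≠ 0; add g_4 = \tfrac{1}{3}y^{2} - \tfrac{4}{3}y + 1 to the basis.

The other S-polynomials (S(f_1,f_2), S(f_1,f_3), S(f_1,g_4), S(f_2,g_4), S(f_3,g_4)) all reduce to 0 modulo the current basis, so we have a Gröbner basis.
Inter-reduce: drop elements whose leading term is divisible by another's, tail-reduce, and make monic.

G = {y^{2} - 4y + 3, z^{2} - 2y - \tfrac{14}{3}z + \tfrac{17}{3}, x + \tfrac{1}{3}y - \tfrac{4}{3}}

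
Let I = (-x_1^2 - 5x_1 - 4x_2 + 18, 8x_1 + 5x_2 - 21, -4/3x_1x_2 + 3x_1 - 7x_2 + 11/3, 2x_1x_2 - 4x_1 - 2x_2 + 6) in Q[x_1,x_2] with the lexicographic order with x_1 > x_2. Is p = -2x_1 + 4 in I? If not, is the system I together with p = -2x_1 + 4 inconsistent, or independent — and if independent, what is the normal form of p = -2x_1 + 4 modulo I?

-2x_1 + 4 lies in I (it reduces to 0).

First compute the reduced Gröbner basis of I by Buchberger's algorithm.
f_1 = -x_1^2 - 5x_1 - 4x_2 + 18, LT = x_1^2.
f_2 = 8x_1 + 5x_2 - 21, LT = x_1.
f_3 = -4/3x_1x_2 + 3x_1 - 7x_2 + 11/3, LT = x_1x_2.
f_4 = 2x_1x_2 - 4x_1 - 2x_2 + 6, LT = x_1x_2.

S(f_1,f_2): lcm = x_1^2. S = -5/8x_1x_2 + 61/8x_1 + 4x_2 - 18.
  leading term x_1x_2: subtract (-5/64x_2)·f_2 from -5/8x_1x_2 + 61/8x_1 + 4x_2 - 18 → 61/8x_1 + 25/64x_2^2 + 151/64x_2 - 18
  leading term x_1: subtract (61/64)·f_2 from 61/8x_1 + 25/64x_2^2 + 151/64x_2 - 18 → 25/64x_2^2 - 77/32x_2 + 129/64
  leading term x_2^2: no divisor's leading term divides it; move 25/64x_2^2 to the remainder.
  leading term x_2: no divisor's leading term divides it; move -77/32x_2 to the remainder.
  leading term 1: no divisor's leading term divides it; move 129/64 to the remainder.
  remainder 25/64x_2^2 - 77/32x_2 + 129/64 ≠ 0; add h_5 = 25/64x_2^2 - 77/32x_2 + 129/64 to the basis.

S(f_1,f_3): lcm = x_1^2x_2. S = 9/4x_1^2 - 1/4x_1x_2 + 11/4x_1 + 4x_2^2 - 18x_2.
  leading term x_1^2: subtract (-9/4)·f_1 from 9/4x_1^2 - 1/4x_1x_2 + 11/4x_1 + 4x_2^2 - 18x_2 → -1/4x_1x_2 - 17/2x_1 + 4x_2^2 - 27x_2 + 81/2
  leading term x_1x_2: subtract (-1/32x_2)·f_2 from -1/4x_1x_2 - 17/2x_1 + 4x_2^2 - 27x_2 + 81/2 → -17/2x_1 + 133/32x_2^2 - 885/32x_2 + 81/2
  leading term x_1: subtract (-17/16)·f_2 from -17/2x_1 + 133/32x_2^2 - 885/32x_2 + 81/2 → 133/32x_2^2 - 715/32x_2 + 291/16
  leading term x_2^2: subtract (266/25)·h_5 from 133/32x_2^2 - 715/32x_2 + 291/16 → 2607/800x_2 - 2607/800
  leading term x_2: no divisor's leading term divides it; move 2607/800x_2 to the remainder.
  leading term 1: no divisor's leading term divides it; move -2607/800 to the remainder.
  remainder 2607/800x_2 - 2607/800 ≠ 0; add h_6 = 2607/800x_2 - 2607/800 to the basis.

The other S-polynomials (S(f_1,f_4), S(f_2,f_3), S(f_2,f_4), S(f_3,f_4), S(f_1,h_5), S(f_2,h_5), S(f_3,h_5), S(f_4,h_5), S(f_1,h_6), S(f_2,h_6), S(f_3,h_6), S(f_4,h_6), S(h_5,h_6)) all reduce to 0 modulo the current basis, so we have a Gröbner basis.
Inter-reduce: drop elements whose leading term is divisible by another's, tail-reduce, and make monic.
Reduced Gröbner basis: {x_1 - 2, x_2 - 1}.
Label its elements g_1 = x_1 - 2, g_2 = x_2 - 1.

Reduce p = -2x_1 + 4 modulo G:
  leading term x_1: subtract (-2)·g_1 from -2x_1 + 4 → 0
  normal form = 0.
Since the normal form is 0, p ∈ I.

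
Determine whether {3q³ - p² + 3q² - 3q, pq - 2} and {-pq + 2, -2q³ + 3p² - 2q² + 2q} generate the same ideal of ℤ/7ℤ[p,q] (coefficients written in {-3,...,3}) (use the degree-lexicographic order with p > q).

For a fixed monomial order, each ideal has a unique reduced Gröbner basis; comparing bases decides equality.
Buchberger on the first generating set:
f_1 = 3q³ - p² + 3q² - 3q, LT = q³.
f_2 = pq - 2, LT = pq.

S(f_1,f_2): lcm = pq³. S = 2p³ + pq² - pq + 2q².
  leading term p³: no divisor's leading term divides it; move 2p³ to the remainder.
  leading term pq²: subtract (q)·f_2 from pq² - pq + 2q² → -pq + 2q² + 2q
  leading term pq: subtract (-1)·f_2 from -pq + 2q² + 2q → 2q² + 2q - 2
  leading term q²: no divisor's leading term divides it; move 2q² to the remainder.
  leading term q: no divisor's leading term divides it; move 2q to the remainder.
  leading term 1: no divisor's leading term divides it; move -2 to the remainder.
  remainder 2p³ + 2q² + 2q - 2 ≠ 0; add g_3 = 2p³ + 2q² + 2q - 2 to the basis.

The other S-polynomials (S(f_1,g_3), S(f_2,g_3)) all reduce to 0 modulo the current basis, so we have a Gröbner basis.
Inter-reduce: drop elements whose leading term is divisible by another's, tail-reduce, and make monic.
Reduced Gröbner basis: {p³ + q² + q - 1, q³ + 2p² + q² - q, pq - 2}.

Buchberger on the second generating set:
h_1 = -pq + 2, LT = pq.
h_2 = -2q³ + 3p² - 2q² + 2q, LT = q³.

S(h_1,h_2): lcm = pq³. S = -2p³ - pq² + pq - 2q².
  leading term p³: no divisor's leading term divides it; move -2p³ to the remainder.
  leading term pq²: subtract (q)·h_1 from -pq² + pq - 2q² → pq - 2q² - 2q
  leading term pq: subtract (-1)·h_1 from pq - 2q² - 2q → -2q² - 2q + 2
  leading term q²: no divisor's leading term divides it; move -2q² to the remainder.
  leading term q: no divisor's leading term divides it; move -2q to the remainder.
  leading term 1: no divisor's leading term divides it; move 2 to the remainder.
  remainder -2p³ - 2q² - 2q + 2 ≠ 0; add k_3 = -2p³ - 2q² - 2q + 2 to the basis.

The other S-polynomials (S(h_1,k_3), S(h_2,k_3)) all reduce to 0 modulo the current basis, so we have a Gröbner basis.
Inter-reduce: drop elements whose leading term is divisible by another's, tail-reduce, and make monic.
Reduced Gröbner basis: {p³ + q² + q - 1, q³ + 2p² + q² - q, pq - 2}.

These coincide, so the ideals are equal.
The choice of monomial ordering does not affect the verdict — as long as both bases are computed under the same ordering, their equality decides ideal equality.

Yes, the ideals are equal.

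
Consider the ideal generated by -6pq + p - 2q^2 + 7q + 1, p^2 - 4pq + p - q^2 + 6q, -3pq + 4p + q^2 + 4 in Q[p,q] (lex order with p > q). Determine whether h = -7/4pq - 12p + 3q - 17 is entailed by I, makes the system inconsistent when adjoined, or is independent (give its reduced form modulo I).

First compute the reduced Gröbner basis of I by Buchberger's algorithm.
f_1 = -6pq + p - 2q^2 + 7q + 1, LT = pq.
f_2 = p^2 - 4pq + p - q^2 + 6q, LT = p^2.
f_3 = -3pq + 4p + q^2 + 4, LT = pq.

S(f_1,f_2): lcm = p^2q. S = -1/6p^2 + 13/3pq^2 - 13/6pq - 1/6p + q^3 - 6q^2.
  leading term p^2: subtract (-1/6)·f_2 from -1/6p^2 + 13/3pq^2 - 13/6pq - 1/6p + q^3 - 6q^2 → 13/3pq^2 - 17/6pq + q^3 - 37/6q^2 + q
  leading term pq^2: subtract (-13/18q)·f_1 from 13/3pq^2 - 17/6pq + q^3 - 37/6q^2 + q → -19/9pq - 4/9q^3 - 10/9q^2 + 31/18q
  leading term pq: subtract (19/54)·f_1 from -19/9pq - 4/9q^3 - 10/9q^2 + 31/18q → -19/54p - 4/9q^3 - 11/27q^2 - 20/27q - 19/54
  leading term p: no divisor's leading term divides it; move -19/54p to the remainder.
  leading term q^3: no divisor's leading term divides it; move -4/9q^3 to the remainder.
  leading term q^2: no divisor's leading term divides it; move -11/27q^2 to the remainder.
  leading term q: no divisor's leading term divides it; move -20/27q to the remainder.
  leading term 1: no divisor's leading term divides it; move -19/54 to the remainder.
  remainder -19/54p - 4/9q^3 - 11/27q^2 - 20/27q - 19/54 ≠ 0; add k_4 = -19/54p - 4/9q^3 - 11/27q^2 - 20/27q - 19/54 to the basis.

S(f_1,f_3): lcm = pq. S = 7/6p + 2/3q^2 - 7/6q + 7/6.
  leading term p: subtract (-63/19)·k_4 from 7/6p + 2/3q^2 - 7/6q + 7/6 → -28/19q^3 - 13/19q^2 - 413/114q
  leading term q^3: no divisor's leading term divides it; move -28/19q^3 to the remainder.
  leading term q^2: no divisor's leading term divides it; move -13/19q^2 to the remainder.
  leading term q: no divisor's leading term divides it; move -413/114q to the remainder.
  remainder -28/19q^3 - 13/19q^2 - 413/114q ≠ 0; add k_5 = -28/19q^3 - 13/19q^2 - 413/114q to the basis.

S(f_2,f_3): lcm = p^2q. S = 4/3p^2 - 11/3pq^2 + pq + 4/3p - q^3 + 6q^2.
  leading term p^2: subtract (4/3)·f_2 from 4/3p^2 - 11/3pq^2 + pq + 4/3p - q^3 + 6q^2 → -11/3pq^2 + 19/3pq - q^3 + 22/3q^2 - 8q
  leading term pq^2: subtract (11/18q)·f_1 from -11/3pq^2 + 19/3pq - q^3 + 22/3q^2 - 8q → 103/18pq + 2/9q^3 + 55/18q^2 - 155/18q
  leading term pq: subtract (-103/108)·f_1 from 103/18pq + 2/9q^3 + 55/18q^2 - 155/18q → 103/108p + 2/9q^3 + 31/27q^2 - 209/108q + 103/108
  leading term p: subtract (-103/38)·k_4 from 103/108p + 2/9q^3 + 31/27q^2 - 209/108q + 103/108 → -56/57q^3 + 5/114q^2 - 899/228q
  leading term q^3: subtract (2/3)·k_5 from -56/57q^3 + 5/114q^2 - 899/228q → 1/2q^2 - 55/36q
  leading term q^2: no divisor's leading term divides it; move 1/2q^2 to the remainder.
  leading term q: no divisor's leading term divides it; move -55/36q to the remainder.
  remainder 1/2q^2 - 55/36q ≠ 0; add k_6 = 1/2q^2 - 55/36q to the basis.

S(f_1,k_4): lcm = pq. S = -1/6p - 24/19q^4 - 22/19q^3 - 101/57q^2 - 13/6q - 1/6.
  leading term p: subtract (9/19)·k_4 from -1/6p - 24/19q^4 - 22/19q^3 - 101/57q^2 - 13/6q - 1/6 → -24/19q^4 - 18/19q^3 - 30/19q^2 - 69/38q
  leading term q^4: subtract (6/7q)·k_5 from -24/19q^4 - 18/19q^3 - 30/19q^2 - 69/38q → -48/133q^3 + 29/19q^2 - 69/38q
  leading term q^3: subtract (12/49)·k_5 from -48/133q^3 + 29/19q^2 - 69/38q → 83/49q^2 - 13/14q
  leading term q^2: subtract (166/49)·k_6 from 83/49q^2 - 13/14q → 1873/441q
  leading term q: no divisor's leading term divides it; move 1873/441q to the remainder.
  remainder 1873/441q ≠ 0; add k_7 = 1873/441q to the basis.

The other S-polynomials (S(f_2,k_4), S(f_3,k_4), S(f_1,k_5), S(f_2,k_5), S(f_3,k_5), S(k_4,k_5), S(f_1,k_6), S(f_2,k_6), S(f_3,k_6), S(k_4,k_6), S(k_5,k_6), S(f_1,k_7), S(f_2,k_7), S(f_3,k_7), S(k_4,k_7), S(k_5,k_7), S(k_6,k_7)) all reduce to 0 modulo the current basis, so we have a Gröbner basis.
Inter-reduce: drop elements whose leading term is divisible by another's, tail-reduce, and make monic.
Reduced Gröbner basis: {p + 1, q}.
Label its elements g_1 = p + 1, g_2 = q.

Reduce h = -7/4pq - 12p + 3q - 17 modulo G:
  leading term pq: subtract (-7/4q)·g_1 from -7/4pq - 12p + 3q - 17 → -12p + 19/4q - 17
  leading term p: subtract (-12)·g_1 from -12p + 19/4q - 17 → 19/4q - 5
  leading term q: subtract (19/4)·g_2 from 19/4q - 5 → -5
  leading term 1: no divisor's leading term divides it; move -5 to the remainder.
  normal form = -5.
The normal form is nonzero, so h ∉ I. Since h minus its normal form lies in I, I + (h) = I + (r) where r = -5; decide whether this ideal is the whole ring.
Here r = -5 is a nonzero constant, hence a unit: 1 ∈ I + (h), the Gröbner basis of I + (h) is {1}, and the enlarged system has no common solution — adjoining h is inconsistent.

The remainder on division by a Gröbner basis is unique — it is the normal form.

Adjoining -7/4pq - 12p + 3q - 17 makes the ideal the whole ring: the system is inconsistent.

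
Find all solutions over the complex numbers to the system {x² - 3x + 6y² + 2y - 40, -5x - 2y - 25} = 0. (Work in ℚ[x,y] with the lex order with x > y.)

{(-349/77, -90/77), (-5, 0)}

Compute a lex Gröbner basis by Buchberger's algorithm.
f_1 = x² - 3x + 6y² + 2y - 40, LT = x².
f_2 = -5x - 2y - 25, LT = x.

S(f_1,f_2): lcm = x². S = -⅖xy - 8x + 6y² + 2y - 40.
  reduce S modulo (f_1, f_2):
  remainder 154/25y² + 36/5y ≠ 0; add h_3 = 154/25y² + 36/5y to the basis.

The other S-polynomials (S(f_1,h_3), S(f_2,h_3)) all reduce to 0 modulo the current basis, so we have a Gröbner basis.
Inter-reduce: drop elements whose leading term is divisible by another's, tail-reduce, and make monic.
Reduced Gröbner basis: {x + ⅖y + 5, y² + 90/77y}.

Since the basis is lex-ordered, y² + 90/77y is univariate in y. Its roots are {-90/77, 0}. Back-substituting each root into the other basis elements fixes the other coordinates.
  y = -90/77: the earlier basis element becomes x + 349/77 = 0, giving x = -349/77 — point (-349/77, -90/77).
  y = 0: the earlier basis element becomes x + 5 = 0, giving x = -5 — point (-5, 0).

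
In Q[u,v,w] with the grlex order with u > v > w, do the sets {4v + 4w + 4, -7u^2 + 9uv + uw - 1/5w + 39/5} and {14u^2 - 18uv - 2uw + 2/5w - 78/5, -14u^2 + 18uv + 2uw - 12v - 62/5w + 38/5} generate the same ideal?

For a fixed monomial order, each ideal has a unique reduced Gröbner basis; comparing bases decides equality.
Buchberger on the first generating set:
f_1 = 4v + 4w + 4, LT = v.
f_2 = -7u^2 + 9uv + uw - 1/5w + 39/5, LT = u^2.

S(f_1,f_2): leading monomials are coprime, so the S-polynomial reduces to 0 (Buchberger's first criterion).
Every S-polynomial of the final basis reduces to 0, so we have a Gröbner basis.
Inter-reduce: drop elements whose leading term is divisible by another's, tail-reduce, and make monic.
Reduced Gröbner basis: {u^2 + 8/7uw + 9/7u + 1/35w - 39/35, v + w + 1}.

Buchberger on the second generating set:
h_1 = 14u^2 - 18uv - 2uw + 2/5w - 78/5, LT = u^2.
h_2 = -14u^2 + 18uv + 2uw - 12v - 62/5w + 38/5, LT = u^2.

S(h_1,h_2): lcm = u^2. S = -6/7v - 6/7w - 4/7.
  leading term v: no divisor's leading term divides it; move -6/7v to the remainder.
  leading term w: no divisor's leading term divides it; move -6/7w to the remainder.
  leading term 1: no divisor's leading term divides it; move -4/7 to the remainder.
  remainder -6/7v - 6/7w - 4/7 ≠ 0; add k_3 = -6/7v - 6/7w - 4/7 to the basis.

S(h_1,k_3): leading monomials are coprime, so the S-polynomial reduces to 0 (Buchberger's first criterion).
S(h_2,k_3): leading monomials are coprime, so the S-polynomial reduces to 0 (Buchberger's first criterion).
Every S-polynomial of the final basis reduces to 0, so we have a Gröbner basis.
Inter-reduce: drop elements whose leading term is divisible by another's, tail-reduce, and make monic.
Reduced Gröbner basis: {u^2 + 8/7uw + 6/7u + 1/35w - 39/35, v + w + 2/3}.

Since the reduced bases disagree, the two ideals are not the same.
The same test decides containment: I ⊆ J iff every generator of I reduces to 0 modulo a Gröbner basis of J.

No, the ideals differ.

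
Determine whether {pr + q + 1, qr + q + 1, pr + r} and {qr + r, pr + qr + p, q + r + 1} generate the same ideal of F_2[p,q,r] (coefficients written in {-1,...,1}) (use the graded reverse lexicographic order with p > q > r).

Since reduced Gröbner bases are canonical representatives of ideals under a given ordering, it suffices to compute and compare them.
Buchberger on the first generating set:
f_1 = pr + q + 1, LT = pr.
f_2 = qr + q + 1, LT = qr.
f_3 = pr + r, LT = pr.

S(f_1,f_2): lcm = pqr. S = pq + q^2 + p + q.
  leading term pq: no divisor's leading term divides it; move pq to the remainder.
  leading term q^2: no divisor's leading term divides it; move q^2 to the remainder.
  leading term p: no divisor's leading term divides it; move p to the remainder.
  leading term q: no divisor's leading term divides it; move q to the remainder.
  remainder pq + q^2 + p + q ≠ 0; add g_4 = pq + q^2 + p + q to the basis.

S(f_1,f_3): lcm = pr. S = q + r + 1.
  leading term q: no divisor's leading term divides it; move q to the remainder.
  leading term r: no divisor's leading term divides it; move r to the remainder.
  leading term 1: no divisor's leading term divides it; move 1 to the remainder.
  remainder q + r + 1 ≠ 0; add g_5 = q + r + 1 to the basis.

S(f_2,g_5): lcm = qr. S = r^2 + q + r + 1.
  leading term r^2: no divisor's leading term divides it; move r^2 to the remainder.
  leading term q: subtract (1)·g_5 from q + r + 1 → 0
  remainder r^2 ≠ 0; add g_6 = r^2 to the basis.

The other S-polynomials (S(f_2,f_3), S(f_1,g_4), S(f_2,g_4), S(f_3,g_4), S(f_1,g_5), S(f_3,g_5), S(g_4,g_5), S(f_1,g_6), S(f_2,g_6), S(f_3,g_6), S(g_4,g_6), S(g_5,g_6)) all reduce to 0 modulo the current basis, so we have a Gröbner basis.
Inter-reduce: drop elements whose leading term is divisible by another's, tail-reduce, and make monic.
Reduced Gröbner basis: {pr + r, r^2, q + r + 1}.

Buchberger on the second generating set:
h_1 = qr + r, LT = qr.
h_2 = pr + qr + p, LT = pr.
h_3 = q + r + 1, LT = q.

S(h_1,h_2): lcm = pqr. S = q^2r + pq + pr.
  leading term q^2r: subtract (q)·h_1 from q^2r + pq + pr → pq + pr + qr
  leading term pq: subtract (p)·h_3 from pq + pr + qr → qr + p
  leading term qr: subtract (1)·h_1 from qr + p → p + r
  leading term p: no divisor's leading term divides it; move p to the remainder.
  leading term r: no divisor's leading term divides it; move r to the remainder.
  remainder p + r ≠ 0; add k_4 = p + r to the basis.

S(h_1,h_3): lcm = qr. S = r^2.
  leading term r^2: no divisor's leading term divides it; move r^2 to the remainder.
  remainder r^2 ≠ 0; add k_5 = r^2 to the basis.

The other S-polynomials (S(h_2,h_3), S(h_1,k_4), S(h_2,k_4), S(h_3,k_4), S(h_1,k_5), S(h_2,k_5), S(h_3,k_5), S(k_4,k_5)) all reduce to 0 modulo the current basis, so we have a Gröbner basis.
Inter-reduce: drop elements whose leading term is divisible by another's, tail-reduce, and make monic.
Reduced Gröbner basis: {r^2, p + r, q + r + 1}.

These differ, so the ideals are not equal.

No, the ideals differ.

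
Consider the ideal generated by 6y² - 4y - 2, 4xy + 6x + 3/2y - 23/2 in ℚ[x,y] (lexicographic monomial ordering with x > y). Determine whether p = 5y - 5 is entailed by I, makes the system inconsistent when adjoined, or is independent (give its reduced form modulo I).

5y - 5 is independent of I; its normal form modulo I is 5y - 5.

First compute the reduced Gröbner basis of I by Buchberger's algorithm.
f_1 = 6y² - 4y - 2, LT = y².
f_2 = 4xy + 6x + 3/2y - 23/2, LT = xy.

S(f_1,f_2): lcm = xy². S = -13/6xy - ⅓x - ⅜y² + 23/8y.
  leading term xy: subtract (-13/24)·f_2 from -13/6xy - ⅓x - ⅜y² + 23/8y → 35/12x - ⅜y² + 59/16y - 299/48
  leading term x: no divisor's leading term divides it; move 35/12x to the remainder.
  leading term y²: subtract (-1/16)·f_1 from -⅜y² + 59/16y - 299/48 → 55/16y - 305/48
  leading term y: no divisor's leading term divides it; move 55/16y to the remainder.
  leading term 1: no divisor's leading term divides it; move -305/48 to the remainder.
  remainder 35/12x + 55/16y - 305/48 ≠ 0; add h_3 = 35/12x + 55/16y - 305/48 to the basis.

The other S-polynomials (S(f_1,h_3), S(f_2,h_3)) all reduce to 0 modulo the current basis, so we have a Gröbner basis.
Inter-reduce: drop elements whose leading term is divisible by another's, tail-reduce, and make monic.
Reduced Gröbner basis: {x + 33/28y - 61/28, y² - ⅔y - ⅓}.
Label its elements g_1 = x + 33/28y - 61/28, g_2 = y² - ⅔y - ⅓.

Reduce p = 5y - 5 modulo G:
  leading term y: no divisor's leading term divides it; move 5y to the remainder.
  leading term 1: no divisor's leading term divides it; move -5 to the remainder.
  normal form = 5y - 5.
The normal form is nonzero, so p ∉ I. Since p minus its normal form lies in I, I + (p) = I + (r) where r = 5y - 5; decide whether this ideal is the whole ring.
Run Buchberger on G together with r (pairs among the g_i already reduce to 0 since G is a Gröbner basis):
g_1 = x + 33/28y - 61/28, LT = x.
g_2 = y² - ⅔y - ⅓, LT = y².
r = 5y - 5, LT = y.

The S-polynomials (S(g_1,g_2), S(g_1,r), S(g_2,r)) all reduce to 0 modulo the current basis, so we have a Gröbner basis.
Inter-reduce: drop elements whose leading term is divisible by another's, tail-reduce, and make monic.
Reduced Gröbner basis: {x - 1, y - 1}.
The reduced Gröbner basis of I + (p) is {x - 1, y - 1} ≠ {1}, a proper ideal, so the enlarged system stays consistent: p is independent of I, with normal form 5y - 5.

The remainder on division by a Gröbner basis is unique — it is the normal form.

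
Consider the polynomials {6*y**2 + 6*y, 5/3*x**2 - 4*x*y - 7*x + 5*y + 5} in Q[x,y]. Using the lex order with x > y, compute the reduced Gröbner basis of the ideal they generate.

f_1 = 6*y**2 + 6*y, LT = y**2.
f_2 = 5/3*x**2 - 4*x*y - 7*x + 5*y + 5, LT = x**2.

S(f_1,f_2): leading monomials are coprime, so the S-polynomial reduces to 0 (Buchberger's first criterion).
Every S-polynomial of the final basis reduces to 0, so we have a Gröbner basis.

G = {x**2 - 12/5*x*y - 21/5*x + 3*y + 3, y**2 + y}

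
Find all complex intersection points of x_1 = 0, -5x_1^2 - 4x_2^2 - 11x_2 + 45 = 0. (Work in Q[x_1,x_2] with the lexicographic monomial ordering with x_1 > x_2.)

Compute a lex Gröbner basis by Buchberger's algorithm.
f_1 = x_1, LT = x_1.
f_2 = -5x_1^2 - 4x_2^2 - 11x_2 + 45, LT = x_1^2.

S(f_1,f_2): lcm = x_1^2. S = -4/5x_2^2 - 11/5x_2 + 9.
  leading term x_2^2: no divisor's leading term divides it; move -4/5x_2^2 to the remainder.
  leading term x_2: no divisor's leading term divides it; move -11/5x_2 to the remainder.
  leading term 1: no divisor's leading term divides it; move 9 to the remainder.
  remainder -4/5x_2^2 - 11/5x_2 + 9 ≠ 0; add h_3 = -4/5x_2^2 - 11/5x_2 + 9 to the basis.

S(f_1,h_3): leading monomials are coprime, so the S-polynomial reduces to 0 (Buchberger's first criterion).
S(f_2,h_3): leading monomials are coprime, so the S-polynomial reduces to 0 (Buchberger's first criterion).
Every S-polynomial of the final basis reduces to 0, so we have a Gröbner basis.
Inter-reduce: drop elements whose leading term is divisible by another's, tail-reduce, and make monic.
Reduced Gröbner basis: {x_1, x_2^2 + 11/4x_2 - 45/4}.

A lex Gröbner basis eliminates variables successively. Here x_2^2 + 11/4x_2 - 45/4 depends only on x_2, with roots {-5, 9/4}; lifting each root through the earlier basis elements recovers the full solutions.
  x_2 = -5: the earlier basis element becomes x_1 = 0, giving x_1 = 0 — point (0, -5).
  x_2 = 9/4: the earlier basis element becomes x_1 = 0, giving x_1 = 0 — point (0, 9/4).

{(0, -5), (0, 9/4)}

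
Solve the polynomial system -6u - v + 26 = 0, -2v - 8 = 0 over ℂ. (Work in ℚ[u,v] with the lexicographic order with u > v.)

{(5, -4)}

Compute a lex Gröbner basis by Buchberger's algorithm.
f_1 = -6u - v + 26, LT = u.
f_2 = -2v - 8, LT = v.

S(f_1,f_2): leading monomials are coprime, so the S-polynomial reduces to 0 (Buchberger's first criterion).
Every S-polynomial of the final basis reduces to 0, so we have a Gröbner basis.
Inter-reduce: drop elements whose leading term is divisible by another's, tail-reduce, and make monic.
Reduced Gröbner basis: {u - 5, v + 4}.

A lex Gröbner basis eliminates variables successively. Here v + 4 depends only on v, with roots {-4}; lifting each root through the earlier basis elements recovers the full solutions.
  v = -4: the earlier basis element becomes u - 5 = 0, giving u = 5 — point (5, -4).
Each listed point satisfies every original equation (direct substitution).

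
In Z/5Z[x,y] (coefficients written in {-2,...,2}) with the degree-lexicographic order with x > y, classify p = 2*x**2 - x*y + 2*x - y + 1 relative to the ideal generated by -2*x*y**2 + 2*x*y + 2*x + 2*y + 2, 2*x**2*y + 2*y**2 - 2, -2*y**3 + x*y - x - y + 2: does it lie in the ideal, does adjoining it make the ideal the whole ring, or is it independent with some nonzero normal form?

Adjoining 2*x**2 - x*y + 2*x - y + 1 makes the ideal the whole ring: the system is inconsistent.

First compute the reduced Gröbner basis of I by Buchberger's algorithm.
f_1 = -2*x*y**2 + 2*x*y + 2*x + 2*y + 2, LT = x*y**2.
f_2 = 2*x**2*y + 2*y**2 - 2, LT = x**2*y.
f_3 = -2*y**3 + x*y - x - y + 2, LT = y**3.

S(f_1,f_2): lcm = x**2*y**2. S = -x**2*y - y**3 - x**2 - x*y - x + y.
  leading term x**2*y: subtract (2)·f_2 from -x**2*y - y**3 - x**2 - x*y - x + y → -y**3 - x**2 - x*y + y**2 - x + y - 1
  leading term y**3: subtract (-2)·f_3 from -y**3 - x**2 - x*y + y**2 - x + y - 1 → -x**2 + x*y + y**2 + 2*x - y - 2
  leading term x**2: no divisor's leading term divides it; move -x**2 to the remainder.
  leading term x*y: no divisor's leading term divides it; move x*y to the remainder.
  leading term y**2: no divisor's leading term divides it; move y**2 to the remainder.
  leading term x: no divisor's leading term divides it; move 2*x to the remainder.
  leading term y: no divisor's leading term divides it; move -y to the remainder.
  leading term 1: no divisor's leading term divides it; move -2 to the remainder.
  remainder -x**2 + x*y + y**2 + 2*x - y - 2 ≠ 0; add h_4 = -x**2 + x*y + y**2 + 2*x - y - 2 to the basis.

S(f_1,f_3): lcm = x*y**3. S = -2*x**2*y - x*y**2 + 2*x**2 + x*y - y**2 + x - y.
  leading term x**2*y: subtract (-1)·f_2 from -2*x**2*y - x*y**2 + 2*x**2 + x*y - y**2 + x - y → -x*y**2 + 2*x**2 + x*y + y**2 + x - y - 2
  leading term x*y**2: subtract (-2)·f_1 from -x*y**2 + 2*x**2 + x*y + y**2 + x - y - 2 → 2*x**2 + y**2 - 2*y + 2
  leading term x**2: subtract (-2)·h_4 from 2*x**2 + y**2 - 2*y + 2 → 2*x*y - 2*y**2 - x + y - 2
  leading term x*y: no divisor's leading term divides it; move 2*x*y to the remainder.
  leading term y**2: no divisor's leading term divides it; move -2*y**2 to the remainder.
  leading term x: no divisor's leading term divides it; move -x to the remainder.
  leading term y: no divisor's leading term divides it; move y to the remainder.
  leading term 1: no divisor's leading term divides it; move -2 to the remainder.
  remainder 2*x*y - 2*y**2 - x + y - 2 ≠ 0; add h_5 = 2*x*y - 2*y**2 - x + y - 2 to the basis.

S(f_2,f_3): lcm = x**2*y**3. S = -2*x**3*y + y**4 + 2*x**3 + 2*x**2*y + x**2 - y**2.
  leading term x**3*y: subtract (-x)·f_2 from -2*x**3*y + y**4 + 2*x**3 + 2*x**2*y + x**2 - y**2 → y**4 + 2*x**3 + 2*x**2*y + 2*x*y**2 + x**2 - y**2 - 2*x
  leading term y**4: subtract (2*y)·f_3 from y**4 + 2*x**3 + 2*x**2*y + 2*x*y**2 + x**2 - y**2 - 2*x → 2*x**3 + 2*x**2*y + x**2 + 2*x*y + y**2 - 2*x + y
  leading term x**3: subtract (-2*x)·h_4 from 2*x**3 + 2*x**2*y + x**2 + 2*x*y + y**2 - 2*x + y → -x**2*y + 2*x*y**2 + y**2 - x + y
  leading term x**2*y: subtract (2)·f_2 from -x**2*y + 2*x*y**2 + y**2 - x + y → 2*x*y**2 + 2*y**2 - x + y - 1
  leading term x*y**2: subtract (-1)·f_1 from 2*x*y**2 + 2*y**2 - x + y - 1 → 2*x*y + 2*y**2 + x - 2*y + 1
  leading term x*y: subtract (1)·h_5 from 2*x*y + 2*y**2 + x - 2*y + 1 → -y**2 + 2*x + 2*y - 2
  leading term y**2: no divisor's leading term divides it; move -y**2 to the remainder.
  leading term x: no divisor's leading term divides it; move 2*x to the remainder.
  leading term y: no divisor's leading term divides it; move 2*y to the remainder.
  leading term 1: no divisor's leading term divides it; move -2 to the remainder.
  remainder -y**2 + 2*x + 2*y - 2 ≠ 0; add h_6 = -y**2 + 2*x + 2*y - 2 to the basis.

S(f_1,h_4): lcm = x**2*y**2. S = x*y**3 + y**4 - x**2*y + 2*x*y**2 - y**3 - x**2 - x*y - 2*y**2 - x.
  leading term x*y**3: subtract (2*y)·f_1 from x*y**3 + y**4 - x**2*y + 2*x*y**2 - y**3 - x**2 - x*y - 2*y**2 - x → y**4 - x**2*y - 2*x*y**2 - y**3 - x**2 - y**2 - x + y
  leading term y**4: subtract (2*y)·f_3 from y**4 - x**2*y - 2*x*y**2 - y**3 - x**2 - y**2 - x + y → -x**2*y + x*y**2 - y**3 - x**2 + 2*x*y + y**2 - x + 2*y
  leading term x**2*y: subtract (2)·f_2 from -x**2*y + x*y**2 - y**3 - x**2 + 2*x*y + y**2 - x + 2*y → x*y**2 - y**3 - x**2 + 2*x*y + 2*y**2 - x + 2*y - 1
  leading term x*y**2: subtract (2)·f_1 from x*y**2 - y**3 - x**2 + 2*x*y + 2*y**2 - x + 2*y - 1 → -y**3 - x**2 - 2*x*y + 2*y**2 - 2*y
  leading term y**3: subtract (-2)·f_3 from -y**3 - x**2 - 2*x*y + 2*y**2 - 2*y → -x**2 + 2*y**2 - 2*x + y - 1
  leading term x**2: subtract (1)·h_4 from -x**2 + 2*y**2 - 2*x + y - 1 → -x*y + y**2 + x + 2*y + 1
  leading term x*y: subtract (2)·h_5 from -x*y + y**2 + x + 2*y + 1 → -2*x
  leading term x: no divisor's leading term divides it; move -2*x to the remainder.
  remainder -2*x ≠ 0; add h_7 = -2*x to the basis.

S(f_1,h_5): lcm = x*y**2. S = y**3 + 2*x*y + 2*y**2 - x - 1.
  leading term y**3: subtract (2)·f_3 from y**3 + 2*x*y + 2*y**2 - x - 1 → 2*y**2 + x + 2*y
  leading term y**2: subtract (-2)·h_6 from 2*y**2 + x + 2*y → y + 1
  leading term y: no divisor's leading term divides it; move y to the remainder.
  leading term 1: no divisor's leading term divides it; move 1 to the remainder.
  remainder y + 1 ≠ 0; add h_8 = y + 1 to the basis.

The other S-polynomials (S(f_2,h_4), S(f_3,h_4), S(f_2,h_5), S(f_3,h_5), S(h_4,h_5), S(f_1,h_6), S(f_2,h_6), S(f_3,h_6), S(h_4,h_6), S(h_5,h_6), S(f_1,h_7), S(f_2,h_7), S(f_3,h_7), S(h_4,h_7), S(h_5,h_7), S(h_6,h_7), S(f_1,h_8), S(f_2,h_8), S(f_3,h_8), S(h_4,h_8), S(h_5,h_8), S(h_6,h_8), S(h_7,h_8)) all reduce to 0 modulo the current basis, so we have a Gröbner basis.
Inter-reduce: drop elements whose leading term is divisible by another's, tail-reduce, and make monic.
Reduced Gröbner basis: {x, y + 1}.
Label its elements g_1 = x, g_2 = y + 1.

Reduce p = 2*x**2 - x*y + 2*x - y + 1 modulo G:
  leading term x**2: subtract (2*x)·g_1 from 2*x**2 - x*y + 2*x - y + 1 → -x*y + 2*x - y + 1
  leading term x*y: subtract (-y)·g_1 from -x*y + 2*x - y + 1 → 2*x - y + 1
  leading term x: subtract (2)·g_1 from 2*x - y + 1 → -y + 1
  leading term y: subtract (-1)·g_2 from -y + 1 → 2
  leading term 1: no divisor's leading term divides it; move 2 to the remainder.
  normal form = 2.
The normal form is nonzero, so p ∉ I. Since p minus its normal form lies in I, I + (p) = I + (r) where r = 2; decide whether this ideal is the whole ring.
Here r = 2 is a nonzero constant, hence a unit: 1 ∈ I + (p), the Gröbner basis of I + (p) is {1}, and the enlarged system has no common solution — adjoining p is inconsistent.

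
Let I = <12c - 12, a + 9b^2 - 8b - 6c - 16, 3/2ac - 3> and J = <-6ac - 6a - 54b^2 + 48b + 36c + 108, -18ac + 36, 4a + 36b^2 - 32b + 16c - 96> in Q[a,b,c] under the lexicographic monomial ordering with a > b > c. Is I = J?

Since reduced Gröbner bases are canonical representatives of ideals under a given ordering, it suffices to compute and compare them.
Buchberger on the first generating set:
f_1 = 12c - 12, LT = c.
f_2 = a + 9b^2 - 8b - 6c - 16, LT = a.
f_3 = 3/2ac - 3, LT = ac.

S(f_1,f_3): lcm = ac. S = -a + 2.
  leading term a: subtract (-1)·f_2 from -a + 2 → 9b^2 - 8b - 6c - 14
  leading term b^2: no divisor's leading term divides it; move 9b^2 to the remainder.
  leading term b: no divisor's leading term divides it; move -8b to the remainder.
  leading term c: subtract (-1/2)·f_1 from -6c - 14 → -20
  leading term 1: no divisor's leading term divides it; move -20 to the remainder.
  remainder 9b^2 - 8b - 20 ≠ 0; add g_4 = 9b^2 - 8b - 20 to the basis.

The other S-polynomials (S(f_1,f_2), S(f_2,f_3), S(f_1,g_4), S(f_2,g_4), S(f_3,g_4)) all reduce to 0 modulo the current basis, so we have a Gröbner basis.
Inter-reduce: drop elements whose leading term is divisible by another's, tail-reduce, and make monic.
Reduced Gröbner basis: {a - 2, b^2 - 8/9b - 20/9, c - 1}.

Buchberger on the second generating set:
h_1 = -6ac - 6a - 54b^2 + 48b + 36c + 108, LT = ac.
h_2 = -18ac + 36, LT = ac.
h_3 = 4a + 36b^2 - 32b + 16c - 96, LT = a.

S(h_1,h_2): lcm = ac. S = a + 9b^2 - 8b - 6c - 16.
  leading term a: subtract (1/4)·h_3 from a + 9b^2 - 8b - 6c - 16 → -10c + 8
  leading term c: no divisor's leading term divides it; move -10c to the remainder.
  leading term 1: no divisor's leading term divides it; move 8 to the remainder.
  remainder -10c + 8 ≠ 0; add k_4 = -10c + 8 to the basis.

S(h_1,h_3): lcm = ac. S = a - 9b^2c + 9b^2 + 8bc - 8b - 4c^2 + 18c - 18.
  leading term a: subtract (1/4)·h_3 from a - 9b^2c + 9b^2 + 8bc - 8b - 4c^2 + 18c - 18 → -9b^2c + 8bc - 4c^2 + 14c + 6
  leading term b^2c: subtract (9/10b^2)·k_4 from -9b^2c + 8bc - 4c^2 + 14c + 6 → -36/5b^2 + 8bc - 4c^2 + 14c + 6
  leading term b^2: no divisor's leading term divides it; move -36/5b^2 to the remainder.
  leading term bc: subtract (-4/5b)·k_4 from 8bc - 4c^2 + 14c + 6 → 32/5b - 4c^2 + 14c + 6
  leading term b: no divisor's leading term divides it; move 32/5b to the remainder.
  leading term c^2: subtract (2/5c)·k_4 from -4c^2 + 14c + 6 → 54/5c + 6
  leading term c: subtract (-27/25)·k_4 from 54/5c + 6 → 366/25
  leading term 1: no divisor's leading term divides it; move 366/25 to the remainder.
  remainder -36/5b^2 + 32/5b + 366/25 ≠ 0; add k_5 = -36/5b^2 + 32/5b + 366/25 to the basis.

The other S-polynomials (S(h_2,h_3), S(h_1,k_4), S(h_2,k_4), S(h_3,k_4), S(h_1,k_5), S(h_2,k_5), S(h_3,k_5), S(k_4,k_5)) all reduce to 0 modulo the current basis, so we have a Gröbner basis.
Inter-reduce: drop elements whose leading term is divisible by another's, tail-reduce, and make monic.
Reduced Gröbner basis: {a - 5/2, b^2 - 8/9b - 61/30, c - 4/5}.

These differ, so the ideals are not equal.
The same test decides containment: I ⊆ J iff every generator of I reduces to 0 modulo a Gröbner basis of J.

No, the ideals differ.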